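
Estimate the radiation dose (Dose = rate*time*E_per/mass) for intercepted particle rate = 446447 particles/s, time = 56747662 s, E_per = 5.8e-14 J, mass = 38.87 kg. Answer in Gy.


Total energy deposited = rate * time * E_per
  = 446447 * 56747662 * 5.8e-14 = 1.4694 J
Dose = E_total / mass = 1.4694 / 38.87
Dose = 0.03780344 Gy

0.0378 Gy


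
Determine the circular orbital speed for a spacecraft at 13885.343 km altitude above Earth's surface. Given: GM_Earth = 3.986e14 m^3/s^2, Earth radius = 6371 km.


r = R_E + alt = 6371.0 + 13885.343 = 20256.3430 km = 2.0256343e+07 m
v = sqrt(mu/r) = sqrt(3.986e14 / 2.0256343e+07) = 4435.9652 m/s = 4.4360 km/s

4.4360 km/s


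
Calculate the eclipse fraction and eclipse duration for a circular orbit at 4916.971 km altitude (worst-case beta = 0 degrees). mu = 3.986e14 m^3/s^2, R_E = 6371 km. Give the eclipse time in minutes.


r = 11287.9710 km
T = 198.9224 min
Eclipse fraction = arcsin(R_E/r)/pi = arcsin(6371.0000/11287.9710)/pi
= arcsin(0.5644061)/pi = 0.1908948
Eclipse duration = 0.1908948 * 198.9224 = 37.9733 min

37.9733 minutes


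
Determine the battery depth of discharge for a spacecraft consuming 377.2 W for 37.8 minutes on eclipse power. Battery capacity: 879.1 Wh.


E_used = P * t / 60 = 377.2 * 37.8 / 60 = 237.6360 Wh
DOD = E_used / E_total * 100 = 237.6360 / 879.1 * 100
DOD = 27.0317 %

27.0317 %


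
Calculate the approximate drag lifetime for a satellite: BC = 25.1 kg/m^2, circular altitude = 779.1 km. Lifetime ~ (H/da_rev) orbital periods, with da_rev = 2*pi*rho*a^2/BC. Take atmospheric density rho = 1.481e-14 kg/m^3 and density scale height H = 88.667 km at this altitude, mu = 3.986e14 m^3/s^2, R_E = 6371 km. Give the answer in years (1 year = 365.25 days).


a = R_E + alt = 7150.1000 km = 7.1501e+06 m
da_rev = 2*pi*rho*a^2/BC = 2*pi*1.481e-14*(7.1501e+06)^2/25.1 = 0.189533262 m per revolution
N = H/da_rev = 88667.0000 m / 0.189533262 m = 467817.6226 revolutions
P = 2*pi*sqrt(a^3/mu) = 6016.9915 s
lifetime = N*P = 467817.6226 * 6016.9915 = 2.8148546e+09 s = 32579.3361 days
years = 32579.3361 / 365.25 = 89.1974 years

89.1974 years


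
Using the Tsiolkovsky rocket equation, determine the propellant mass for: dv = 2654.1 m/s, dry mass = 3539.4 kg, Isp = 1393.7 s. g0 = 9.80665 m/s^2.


ve = Isp * g0 = 1393.7 * 9.80665 = 13667.528105 m/s
mass ratio = exp(dv/ve) = exp(2654.1/13667.528105) = 1.21432722
m_prop = m_dry * (mr - 1) = 3539.4 * (1.21432722 - 1)
m_prop = 758.5898 kg

758.5898 kg


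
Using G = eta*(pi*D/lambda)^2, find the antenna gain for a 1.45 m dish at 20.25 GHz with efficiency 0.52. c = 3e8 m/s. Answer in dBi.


lambda = c/f = 3e8 / 2.025e+10 = 0.01481481 m
G = eta*(pi*D/lambda)^2 = 0.52*(pi*1.45/0.01481481)^2
G = 49163.9354 (linear)
G = 10*log10(49163.9354) = 46.9165 dBi

46.9165 dBi


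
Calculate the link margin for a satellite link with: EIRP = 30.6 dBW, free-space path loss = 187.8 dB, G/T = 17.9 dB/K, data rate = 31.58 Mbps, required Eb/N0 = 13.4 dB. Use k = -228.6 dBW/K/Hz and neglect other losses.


C/N0 = EIRP - FSPL + G/T - k = 30.6 - 187.8 + 17.9 - (-228.6)
C/N0 = 89.3000 dB-Hz
R_b = 31.58 Mbps = 3.158e+07 bps -> 10*log10(R_b) = 74.9941 dB-Hz
Eb/N0 = C/N0 - 10*log10(R_b) = 89.3000 - 74.9941 = 14.3059 dB
Margin = Eb/N0 - Eb/N0_req = 14.3059 - 13.4 = 0.9058787 dB (link closes)

0.9059 dB


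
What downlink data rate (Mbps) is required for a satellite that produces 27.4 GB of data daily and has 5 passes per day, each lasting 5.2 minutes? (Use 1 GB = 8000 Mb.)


total contact time = 5 * 5.2 * 60 = 1560.0000 s
data = 27.4 GB = 219200.0000 Mb
rate = 219200.0000 / 1560.0000 = 140.5128 Mbps

140.5128 Mbps


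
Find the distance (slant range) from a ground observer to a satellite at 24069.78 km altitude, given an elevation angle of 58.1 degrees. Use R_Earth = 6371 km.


h = 24069.78 km, el = 58.1 deg
d = -R_E*sin(el) + sqrt((R_E*sin(el))^2 + 2*R_E*h + h^2)
d = -6371.0000*sin(1.0140) + sqrt((6371.0000*0.8489717)^2 + 2*6371.0000*24069.78 + 24069.78^2)
d = 24845.2350 km

24845.2350 km


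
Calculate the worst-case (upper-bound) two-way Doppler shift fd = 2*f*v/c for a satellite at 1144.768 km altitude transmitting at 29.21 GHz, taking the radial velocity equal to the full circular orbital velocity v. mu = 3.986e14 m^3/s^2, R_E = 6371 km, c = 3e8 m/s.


r = 7.515768e+06 m
v = sqrt(mu/r) = 7282.5247 m/s (worst-case radial velocity)
f = 29.21 GHz = 2.921e+10 Hz
fd = 2*f*v/c = 2*2.921e+10*7282.5247/3.0e+08
fd = 1.4181503e+06 Hz

1.4182e+06 Hz


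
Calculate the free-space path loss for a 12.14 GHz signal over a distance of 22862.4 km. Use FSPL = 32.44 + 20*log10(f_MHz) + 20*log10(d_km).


f = 12.14 GHz = 12140.0000 MHz
d = 22862.4 km
FSPL = 32.44 + 20*log10(12140.0000) + 20*log10(22862.4)
FSPL = 32.44 + 81.6844 + 87.1824
FSPL = 201.3068 dB

201.3068 dB


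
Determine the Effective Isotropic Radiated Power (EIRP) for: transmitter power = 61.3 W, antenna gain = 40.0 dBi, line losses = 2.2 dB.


Pt = 61.3 W = 17.8746 dBW
EIRP = Pt_dBW + Gt - losses = 17.8746 + 40.0 - 2.2 = 55.6746 dBW

55.6746 dBW


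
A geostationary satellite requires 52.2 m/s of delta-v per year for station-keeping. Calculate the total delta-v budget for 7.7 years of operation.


dV = rate * years = 52.2 * 7.7
dV = 401.9400 m/s

401.9400 m/s


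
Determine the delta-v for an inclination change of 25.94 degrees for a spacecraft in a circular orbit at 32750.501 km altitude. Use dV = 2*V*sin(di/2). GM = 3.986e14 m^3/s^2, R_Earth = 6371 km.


r = 39121.5010 km = 3.9121501e+07 m
V = sqrt(mu/r) = 3191.9854 m/s
di = 25.94 deg = 0.4527384 rad
dV = 2*V*sin(di/2) = 2*3191.9854*sin(0.2263692)
dV = 1432.8238 m/s = 1.4328 km/s

1.4328 km/s


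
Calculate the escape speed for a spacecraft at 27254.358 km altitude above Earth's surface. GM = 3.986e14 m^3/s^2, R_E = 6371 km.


r = 6371.0 + 27254.358 = 33625.3580 km = 3.3625358e+07 m
v_esc = sqrt(2*mu/r) = sqrt(2*3.986e14 / 3.3625358e+07)
v_esc = 4869.1167 m/s = 4.8691 km/s

4.8691 km/s


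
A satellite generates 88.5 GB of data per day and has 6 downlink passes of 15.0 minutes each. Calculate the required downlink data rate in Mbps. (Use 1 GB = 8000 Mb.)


total contact time = 6 * 15.0 * 60 = 5400.0000 s
data = 88.5 GB = 708000.0000 Mb
rate = 708000.0000 / 5400.0000 = 131.1111 Mbps

131.1111 Mbps


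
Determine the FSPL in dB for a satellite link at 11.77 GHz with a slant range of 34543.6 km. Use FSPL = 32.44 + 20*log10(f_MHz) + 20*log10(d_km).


f = 11.77 GHz = 11770.0000 MHz
d = 34543.6 km
FSPL = 32.44 + 20*log10(11770.0000) + 20*log10(34543.6)
FSPL = 32.44 + 81.4155 + 90.7674
FSPL = 204.6229 dB

204.6229 dB


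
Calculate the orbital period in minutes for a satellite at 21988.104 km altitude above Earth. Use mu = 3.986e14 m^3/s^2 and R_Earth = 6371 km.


r = 28359.1040 km = 2.8359104e+07 m
T = 2*pi*sqrt(r^3/mu) = 2*pi*sqrt(2.2807491e+22 / 3.986e14)
T = 47528.0481 s = 792.1341 min

792.1341 minutes


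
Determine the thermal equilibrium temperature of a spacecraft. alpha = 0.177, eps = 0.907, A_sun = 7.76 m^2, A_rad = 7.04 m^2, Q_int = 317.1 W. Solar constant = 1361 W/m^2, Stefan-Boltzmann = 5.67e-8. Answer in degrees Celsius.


Numerator = alpha*S*A_sun + Q_int = 0.177*1361*7.76 + 317.1 = 2186.4607 W
Denominator = eps*sigma*A_rad = 0.907*5.67e-8*7.04 = 3.6204538e-07 W/K^4
T^4 = 6.0391897e+09 K^4
T = 278.7691 K = 5.6191 C

5.6191 degrees Celsius


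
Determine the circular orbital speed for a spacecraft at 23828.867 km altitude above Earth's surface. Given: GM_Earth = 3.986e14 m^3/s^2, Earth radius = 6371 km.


r = R_E + alt = 6371.0 + 23828.867 = 30199.8670 km = 3.0199867e+07 m
v = sqrt(mu/r) = sqrt(3.986e14 / 3.0199867e+07) = 3633.0061 m/s = 3.6330 km/s

3.6330 km/s


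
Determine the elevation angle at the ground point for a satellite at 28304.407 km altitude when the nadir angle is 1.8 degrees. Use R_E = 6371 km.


r = R_E + alt = 34675.4070 km
Law of sines in the satellite / Earth-center / ground-point triangle:
  sin(nadir)/R_E = sin(90 + el)/r  =>  cos(el) = (r/R_E)*sin(nadir)
cos(el) = (34675.4070 / 6371.0000) * sin(1.8 deg) = 0.1709592
el = arccos(0.1709592) = 80.1564 deg
(Earth-central angle = 90 - nadir - el = 8.0436 deg)

80.1564 degrees


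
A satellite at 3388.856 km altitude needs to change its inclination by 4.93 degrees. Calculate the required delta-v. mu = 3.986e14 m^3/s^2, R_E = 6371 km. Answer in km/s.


r = 9759.8560 km = 9.759856e+06 m
V = sqrt(mu/r) = 6390.6781 m/s
di = 4.93 deg = 0.08604473 rad
dV = 2*V*sin(di/2) = 2*6390.6781*sin(0.04302237)
dV = 549.7146 m/s = 0.5497146 km/s

0.5497 km/s


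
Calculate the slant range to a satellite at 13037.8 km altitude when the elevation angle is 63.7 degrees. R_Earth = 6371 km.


h = 13037.8 km, el = 63.7 deg
d = -R_E*sin(el) + sqrt((R_E*sin(el))^2 + 2*R_E*h + h^2)
d = -6371.0000*sin(1.1118) + sqrt((6371.0000*0.8964864)^2 + 2*6371.0000*13037.8 + 13037.8^2)
d = 13490.9140 km

13490.9140 km


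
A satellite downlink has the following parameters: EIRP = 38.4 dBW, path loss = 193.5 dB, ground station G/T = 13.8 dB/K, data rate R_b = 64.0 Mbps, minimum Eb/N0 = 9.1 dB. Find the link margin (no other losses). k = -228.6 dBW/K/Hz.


C/N0 = EIRP - FSPL + G/T - k = 38.4 - 193.5 + 13.8 - (-228.6)
C/N0 = 87.3000 dB-Hz
R_b = 64.0 Mbps = 6.4e+07 bps -> 10*log10(R_b) = 78.0618 dB-Hz
Eb/N0 = C/N0 - 10*log10(R_b) = 87.3000 - 78.0618 = 9.2382 dB
Margin = Eb/N0 - Eb/N0_req = 9.2382 - 9.1 = 0.1382003 dB (link closes)

0.1382 dB


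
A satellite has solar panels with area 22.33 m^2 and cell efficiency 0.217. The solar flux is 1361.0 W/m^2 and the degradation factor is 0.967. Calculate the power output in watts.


P = area * eta * S * degradation
P = 22.33 * 0.217 * 1361.0 * 0.967
P = 6377.2443 W

6377.2443 W


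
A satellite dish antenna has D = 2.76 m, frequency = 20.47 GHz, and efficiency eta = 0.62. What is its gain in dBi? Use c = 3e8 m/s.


lambda = c/f = 3e8 / 2.047e+10 = 0.01465559 m
G = eta*(pi*D/lambda)^2 = 0.62*(pi*2.76/0.01465559)^2
G = 217021.5070 (linear)
G = 10*log10(217021.5070) = 53.3650 dBi

53.3650 dBi


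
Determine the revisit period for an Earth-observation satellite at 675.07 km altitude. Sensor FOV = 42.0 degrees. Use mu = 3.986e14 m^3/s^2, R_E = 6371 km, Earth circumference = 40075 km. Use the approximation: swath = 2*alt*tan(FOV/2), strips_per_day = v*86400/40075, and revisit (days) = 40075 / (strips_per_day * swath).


swath = 2*675.07*tan(0.3665191) = 518.2702 km
v = sqrt(mu/r) = 7521.3391 m/s = 7.5213 km/s
strips/day = v*86400/40075 = 7.5213*86400/40075 = 16.2157
coverage/day = strips * swath = 16.2157 * 518.2702 = 8404.1077 km
revisit = 40075 / 8404.1077 = 4.7685 days

4.7685 days


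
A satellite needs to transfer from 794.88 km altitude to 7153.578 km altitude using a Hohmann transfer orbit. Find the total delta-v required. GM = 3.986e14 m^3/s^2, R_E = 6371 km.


r1 = 7165.8800 km = 7.16588e+06 m
r2 = 13524.5780 km = 1.3524578e+07 m
dv1 = sqrt(mu/r1)*(sqrt(2*r2/(r1+r2)) - 1) = 1069.3802 m/s
dv2 = sqrt(mu/r2)*(1 - sqrt(2*r1/(r1+r2))) = 910.5739 m/s
total dv = |dv1| + |dv2| = 1069.3802 + 910.5739 = 1979.9541 m/s = 1.9800 km/s

1.9800 km/s


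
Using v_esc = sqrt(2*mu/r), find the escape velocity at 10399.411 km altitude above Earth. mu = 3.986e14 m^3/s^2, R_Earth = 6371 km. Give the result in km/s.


r = 6371.0 + 10399.411 = 16770.4110 km = 1.6770411e+07 m
v_esc = sqrt(2*mu/r) = sqrt(2*3.986e14 / 1.6770411e+07)
v_esc = 6894.6431 m/s = 6.8946 km/s

6.8946 km/s


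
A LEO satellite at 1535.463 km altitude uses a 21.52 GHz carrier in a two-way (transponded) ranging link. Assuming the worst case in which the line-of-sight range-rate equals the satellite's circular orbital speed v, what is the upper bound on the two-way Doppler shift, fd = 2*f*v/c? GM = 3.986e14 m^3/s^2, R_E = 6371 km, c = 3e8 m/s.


r = 7.906463e+06 m
v = sqrt(mu/r) = 7100.3135 m/s (worst-case radial velocity)
f = 21.52 GHz = 2.152e+10 Hz
fd = 2*f*v/c = 2*2.152e+10*7100.3135/3.0e+08
fd = 1.0186583e+06 Hz

1.0187e+06 Hz


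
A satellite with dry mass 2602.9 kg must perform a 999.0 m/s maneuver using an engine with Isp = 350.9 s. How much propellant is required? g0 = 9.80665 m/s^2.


ve = Isp * g0 = 350.9 * 9.80665 = 3441.153485 m/s
mass ratio = exp(dv/ve) = exp(999.0/3441.153485) = 1.33684135
m_prop = m_dry * (mr - 1) = 2602.9 * (1.33684135 - 1)
m_prop = 876.7644 kg

876.7644 kg


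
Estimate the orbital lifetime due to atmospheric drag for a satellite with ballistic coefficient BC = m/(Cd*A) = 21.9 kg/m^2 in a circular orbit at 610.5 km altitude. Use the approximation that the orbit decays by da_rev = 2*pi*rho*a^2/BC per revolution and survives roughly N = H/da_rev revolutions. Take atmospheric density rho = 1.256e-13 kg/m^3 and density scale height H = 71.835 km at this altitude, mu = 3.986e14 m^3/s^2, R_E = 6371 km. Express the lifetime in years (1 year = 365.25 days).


a = R_E + alt = 6981.5000 km = 6.9815e+06 m
da_rev = 2*pi*rho*a^2/BC = 2*pi*1.256e-13*(6.9815e+06)^2/21.9 = 1.756398 m per revolution
N = H/da_rev = 71835.0000 m / 1.756398 m = 40899.0498 revolutions
P = 2*pi*sqrt(a^3/mu) = 5805.4292 s
lifetime = N*P = 40899.0498 * 5805.4292 = 2.3743654e+08 s = 2748.1081 days
years = 2748.1081 / 365.25 = 7.5239 years

7.5239 years


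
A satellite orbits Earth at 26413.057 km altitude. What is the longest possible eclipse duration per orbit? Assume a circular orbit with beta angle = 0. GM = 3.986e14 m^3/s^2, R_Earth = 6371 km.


r = 32784.0570 km
T = 984.5868 min
Eclipse fraction = arcsin(R_E/r)/pi = arcsin(6371.0000/32784.0570)/pi
= arcsin(0.1943323)/pi = 0.06225399
Eclipse duration = 0.06225399 * 984.5868 = 61.2945 min

61.2945 minutes


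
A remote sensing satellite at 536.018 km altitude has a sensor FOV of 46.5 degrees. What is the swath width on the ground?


FOV = 46.5 deg = 0.8115781 rad
swath = 2 * alt * tan(FOV/2) = 2 * 536.018 * tan(0.4057891)
swath = 2 * 536.018 * 0.4296339
swath = 460.5830 km

460.5830 km


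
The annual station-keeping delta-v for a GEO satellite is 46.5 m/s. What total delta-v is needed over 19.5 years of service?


dV = rate * years = 46.5 * 19.5
dV = 906.7500 m/s

906.7500 m/s


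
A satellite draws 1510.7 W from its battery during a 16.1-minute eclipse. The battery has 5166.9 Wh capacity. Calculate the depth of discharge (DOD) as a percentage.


E_used = P * t / 60 = 1510.7 * 16.1 / 60 = 405.3712 Wh
DOD = E_used / E_total * 100 = 405.3712 / 5166.9 * 100
DOD = 7.8455 %

7.8455 %


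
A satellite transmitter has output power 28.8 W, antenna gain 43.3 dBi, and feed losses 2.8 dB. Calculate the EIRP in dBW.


Pt = 28.8 W = 14.5939 dBW
EIRP = Pt_dBW + Gt - losses = 14.5939 + 43.3 - 2.8 = 55.0939 dBW

55.0939 dBW


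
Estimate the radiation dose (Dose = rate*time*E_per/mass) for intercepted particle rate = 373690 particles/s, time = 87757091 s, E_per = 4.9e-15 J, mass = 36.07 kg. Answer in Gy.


Total energy deposited = rate * time * E_per
  = 373690 * 87757091 * 4.9e-15 = 0.1606903 J
Dose = E_total / mass = 0.1606903 / 36.07
Dose = 0.004454958 Gy

0.0045 Gy


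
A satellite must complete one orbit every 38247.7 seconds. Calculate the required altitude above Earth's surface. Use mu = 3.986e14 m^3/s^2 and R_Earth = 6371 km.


T = 38247.7 s
r = (mu*T^2/(4*pi^2))^(1/3) = (3.986e14 * 38247.7^2 / (4*pi^2))^(1/3)
r = 2.4535565e+07 m = 24535.5653 km
alt = r - R_E = 24535.5653 - 6371 = 18164.5653 km

18164.5653 km


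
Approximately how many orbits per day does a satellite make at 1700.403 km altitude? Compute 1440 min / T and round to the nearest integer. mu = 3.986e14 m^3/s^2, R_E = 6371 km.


r = 8.071403e+06 m
T = 2*pi*sqrt(r^3/mu) = 7216.6355 s = 120.2773 min
revs/day = 1440 / 120.2773 = 11.9723
Rounded: 12 revolutions per day

12 revolutions per day


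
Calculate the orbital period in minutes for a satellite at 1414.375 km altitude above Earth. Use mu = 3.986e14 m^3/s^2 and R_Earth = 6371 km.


r = 7785.3750 km = 7.785375e+06 m
T = 2*pi*sqrt(r^3/mu) = 2*pi*sqrt(4.7188765e+20 / 3.986e14)
T = 6836.4482 s = 113.9408 min

113.9408 minutes


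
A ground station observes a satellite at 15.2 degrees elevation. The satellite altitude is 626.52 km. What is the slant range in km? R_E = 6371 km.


h = 626.52 km, el = 15.2 deg
d = -R_E*sin(el) + sqrt((R_E*sin(el))^2 + 2*R_E*h + h^2)
d = -6371.0000*sin(0.26529) + sqrt((6371.0000*0.2621892)^2 + 2*6371.0000*626.52 + 626.52^2)
d = 1671.1351 km

1671.1351 km


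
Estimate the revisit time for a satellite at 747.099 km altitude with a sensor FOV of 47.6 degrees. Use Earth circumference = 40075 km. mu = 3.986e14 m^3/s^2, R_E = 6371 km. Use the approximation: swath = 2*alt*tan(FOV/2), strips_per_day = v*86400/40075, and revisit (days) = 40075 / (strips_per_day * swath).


swath = 2*747.099*tan(0.4153884) = 659.0198 km
v = sqrt(mu/r) = 7483.1876 m/s = 7.4832 km/s
strips/day = v*86400/40075 = 7.4832*86400/40075 = 16.1334
coverage/day = strips * swath = 16.1334 * 659.0198 = 10632.2538 km
revisit = 40075 / 10632.2538 = 3.7692 days

3.7692 days


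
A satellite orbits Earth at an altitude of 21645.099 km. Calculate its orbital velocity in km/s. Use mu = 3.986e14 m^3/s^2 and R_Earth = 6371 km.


r = R_E + alt = 6371.0 + 21645.099 = 28016.0990 km = 2.8016099e+07 m
v = sqrt(mu/r) = sqrt(3.986e14 / 2.8016099e+07) = 3771.9403 m/s = 3.7719 km/s

3.7719 km/s


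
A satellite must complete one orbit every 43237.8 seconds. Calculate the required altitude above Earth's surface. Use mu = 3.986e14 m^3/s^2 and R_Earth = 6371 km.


T = 43237.8 s
r = (mu*T^2/(4*pi^2))^(1/3) = (3.986e14 * 43237.8^2 / (4*pi^2))^(1/3)
r = 2.6625733e+07 m = 26625.7333 km
alt = r - R_E = 26625.7333 - 6371 = 20254.7333 km

20254.7333 km


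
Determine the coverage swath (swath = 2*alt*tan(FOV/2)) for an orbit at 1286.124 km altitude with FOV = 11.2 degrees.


FOV = 11.2 deg = 0.1954769 rad
swath = 2 * alt * tan(FOV/2) = 2 * 1286.124 * tan(0.09773844)
swath = 2 * 1286.124 * 0.09805086
swath = 252.2111 km

252.2111 km


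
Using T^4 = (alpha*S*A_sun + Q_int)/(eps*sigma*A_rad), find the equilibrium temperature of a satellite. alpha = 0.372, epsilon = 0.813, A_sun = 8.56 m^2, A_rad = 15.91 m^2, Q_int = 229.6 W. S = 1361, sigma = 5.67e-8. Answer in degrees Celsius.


Numerator = alpha*S*A_sun + Q_int = 0.372*1361*8.56 + 229.6 = 4563.4595 W
Denominator = eps*sigma*A_rad = 0.813*5.67e-8*15.91 = 7.3340486e-07 W/K^4
T^4 = 6.2222924e+09 K^4
T = 280.8585 K = 7.7085 C

7.7085 degrees Celsius


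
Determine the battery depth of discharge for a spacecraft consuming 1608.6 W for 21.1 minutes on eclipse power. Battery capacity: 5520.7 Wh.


E_used = P * t / 60 = 1608.6 * 21.1 / 60 = 565.6910 Wh
DOD = E_used / E_total * 100 = 565.6910 / 5520.7 * 100
DOD = 10.2467 %

10.2467 %


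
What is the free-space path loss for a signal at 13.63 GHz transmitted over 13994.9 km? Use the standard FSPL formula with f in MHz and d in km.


f = 13.63 GHz = 13630.0000 MHz
d = 13994.9 km
FSPL = 32.44 + 20*log10(13630.0000) + 20*log10(13994.9)
FSPL = 32.44 + 82.6899 + 82.9194
FSPL = 198.0493 dB

198.0493 dB


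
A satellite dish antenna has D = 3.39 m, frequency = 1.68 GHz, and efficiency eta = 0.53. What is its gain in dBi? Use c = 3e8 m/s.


lambda = c/f = 3e8 / 1.68e+09 = 0.1785714 m
G = eta*(pi*D/lambda)^2 = 0.53*(pi*3.39/0.1785714)^2
G = 1885.1724 (linear)
G = 10*log10(1885.1724) = 32.7535 dBi

32.7535 dBi


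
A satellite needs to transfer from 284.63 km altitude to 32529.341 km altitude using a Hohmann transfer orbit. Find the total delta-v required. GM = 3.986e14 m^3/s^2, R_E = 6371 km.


r1 = 6655.6300 km = 6.65563e+06 m
r2 = 38900.3410 km = 3.8900341e+07 m
dv1 = sqrt(mu/r1)*(sqrt(2*r2/(r1+r2)) - 1) = 2374.4973 m/s
dv2 = sqrt(mu/r2)*(1 - sqrt(2*r1/(r1+r2))) = 1470.7165 m/s
total dv = |dv1| + |dv2| = 2374.4973 + 1470.7165 = 3845.2138 m/s = 3.8452 km/s

3.8452 km/s


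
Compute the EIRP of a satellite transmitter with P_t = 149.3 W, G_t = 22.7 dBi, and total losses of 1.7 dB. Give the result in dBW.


Pt = 149.3 W = 21.7406 dBW
EIRP = Pt_dBW + Gt - losses = 21.7406 + 22.7 - 1.7 = 42.7406 dBW

42.7406 dBW


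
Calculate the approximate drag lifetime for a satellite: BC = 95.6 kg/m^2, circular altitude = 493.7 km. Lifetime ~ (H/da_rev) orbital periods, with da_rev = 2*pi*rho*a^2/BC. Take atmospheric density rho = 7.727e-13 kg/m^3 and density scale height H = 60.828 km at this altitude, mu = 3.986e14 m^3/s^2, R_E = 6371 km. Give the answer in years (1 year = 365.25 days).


a = R_E + alt = 6864.7000 km = 6.8647e+06 m
da_rev = 2*pi*rho*a^2/BC = 2*pi*7.727e-13*(6.8647e+06)^2/95.6 = 2.393184 m per revolution
N = H/da_rev = 60828.0000 m / 2.393184 m = 25417.1893 revolutions
P = 2*pi*sqrt(a^3/mu) = 5660.3536 s
lifetime = N*P = 25417.1893 * 5660.3536 = 1.4387028e+08 s = 1665.1653 days
years = 1665.1653 / 365.25 = 4.5590 years

4.5590 years


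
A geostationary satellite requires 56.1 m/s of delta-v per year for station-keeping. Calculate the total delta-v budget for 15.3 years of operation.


dV = rate * years = 56.1 * 15.3
dV = 858.3300 m/s

858.3300 m/s


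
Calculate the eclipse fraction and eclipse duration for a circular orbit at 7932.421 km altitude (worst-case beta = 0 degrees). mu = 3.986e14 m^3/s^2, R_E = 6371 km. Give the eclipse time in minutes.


r = 14303.4210 km
T = 283.7395 min
Eclipse fraction = arcsin(R_E/r)/pi = arcsin(6371.0000/14303.4210)/pi
= arcsin(0.4454179)/pi = 0.1469449
Eclipse duration = 0.1469449 * 283.7395 = 41.6941 min

41.6941 minutes


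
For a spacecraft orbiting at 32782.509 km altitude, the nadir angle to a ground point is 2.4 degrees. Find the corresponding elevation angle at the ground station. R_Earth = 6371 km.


r = R_E + alt = 39153.5090 km
Law of sines in the satellite / Earth-center / ground-point triangle:
  sin(nadir)/R_E = sin(90 + el)/r  =>  cos(el) = (r/R_E)*sin(nadir)
cos(el) = (39153.5090 / 6371.0000) * sin(2.4 deg) = 0.2573503
el = arccos(0.2573503) = 75.0871 deg
(Earth-central angle = 90 - nadir - el = 12.5129 deg)

75.0871 degrees


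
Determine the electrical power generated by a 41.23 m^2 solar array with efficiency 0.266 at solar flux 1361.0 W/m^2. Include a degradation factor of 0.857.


P = area * eta * S * degradation
P = 41.23 * 0.266 * 1361.0 * 0.857
P = 12791.8665 W

12791.8665 W


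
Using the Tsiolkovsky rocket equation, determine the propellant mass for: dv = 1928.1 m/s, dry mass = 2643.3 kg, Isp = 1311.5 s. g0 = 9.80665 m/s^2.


ve = Isp * g0 = 1311.5 * 9.80665 = 12861.421475 m/s
mass ratio = exp(dv/ve) = exp(1928.1/12861.421475) = 1.16173368
m_prop = m_dry * (mr - 1) = 2643.3 * (1.16173368 - 1)
m_prop = 427.5106 kg

427.5106 kg


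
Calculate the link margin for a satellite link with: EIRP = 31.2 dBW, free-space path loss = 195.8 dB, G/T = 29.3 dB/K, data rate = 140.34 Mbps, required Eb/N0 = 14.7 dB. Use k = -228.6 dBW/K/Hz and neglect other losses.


C/N0 = EIRP - FSPL + G/T - k = 31.2 - 195.8 + 29.3 - (-228.6)
C/N0 = 93.3000 dB-Hz
R_b = 140.34 Mbps = 1.4034e+08 bps -> 10*log10(R_b) = 81.4718 dB-Hz
Eb/N0 = C/N0 - 10*log10(R_b) = 93.3000 - 81.4718 = 11.8282 dB
Margin = Eb/N0 - Eb/N0_req = 11.8282 - 14.7 = -2.8718 dB (negative margin: link does not close)

-2.8718 dB


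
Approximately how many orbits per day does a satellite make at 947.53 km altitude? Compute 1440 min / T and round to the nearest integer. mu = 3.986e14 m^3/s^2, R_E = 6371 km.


r = 7.31853e+06 m
T = 2*pi*sqrt(r^3/mu) = 6230.8459 s = 103.8474 min
revs/day = 1440 / 103.8474 = 13.8665
Rounded: 14 revolutions per day

14 revolutions per day


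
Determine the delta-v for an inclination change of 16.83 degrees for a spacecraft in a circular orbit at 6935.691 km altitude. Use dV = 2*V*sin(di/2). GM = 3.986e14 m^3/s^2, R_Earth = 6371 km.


r = 13306.6910 km = 1.3306691e+07 m
V = sqrt(mu/r) = 5473.1029 m/s
di = 16.83 deg = 0.2937389 rad
dV = 2*V*sin(di/2) = 2*5473.1029*sin(0.1468695)
dV = 1601.8898 m/s = 1.6019 km/s

1.6019 km/s


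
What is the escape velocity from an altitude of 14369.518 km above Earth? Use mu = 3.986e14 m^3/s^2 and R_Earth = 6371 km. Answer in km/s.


r = 6371.0 + 14369.518 = 20740.5180 km = 2.0740518e+07 m
v_esc = sqrt(2*mu/r) = sqrt(2*3.986e14 / 2.0740518e+07)
v_esc = 6199.7453 m/s = 6.1997 km/s

6.1997 km/s


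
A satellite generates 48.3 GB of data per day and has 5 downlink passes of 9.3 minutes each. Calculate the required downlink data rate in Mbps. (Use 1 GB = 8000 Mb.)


total contact time = 5 * 9.3 * 60 = 2790.0000 s
data = 48.3 GB = 386400.0000 Mb
rate = 386400.0000 / 2790.0000 = 138.4946 Mbps

138.4946 Mbps


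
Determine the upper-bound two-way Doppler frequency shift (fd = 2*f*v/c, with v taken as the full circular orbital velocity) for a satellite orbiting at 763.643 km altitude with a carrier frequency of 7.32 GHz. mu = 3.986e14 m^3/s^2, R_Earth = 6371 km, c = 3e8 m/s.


r = 7.134643e+06 m
v = sqrt(mu/r) = 7474.5065 m/s (worst-case radial velocity)
f = 7.32 GHz = 7.32e+09 Hz
fd = 2*f*v/c = 2*7.32e+09*7474.5065/3.0e+08
fd = 364755.9170 Hz

364755.9170 Hz


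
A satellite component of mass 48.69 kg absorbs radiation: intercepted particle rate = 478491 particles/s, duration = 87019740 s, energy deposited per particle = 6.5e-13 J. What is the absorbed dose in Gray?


Total energy deposited = rate * time * E_per
  = 478491 * 87019740 * 6.5e-13 = 27.0648 J
Dose = E_total / mass = 27.0648 / 48.69
Dose = 0.5558596 Gy

0.5559 Gy


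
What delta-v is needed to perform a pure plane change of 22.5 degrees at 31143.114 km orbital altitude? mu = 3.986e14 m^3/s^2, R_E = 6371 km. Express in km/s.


r = 37514.1140 km = 3.7514114e+07 m
V = sqrt(mu/r) = 3259.6525 m/s
di = 22.5 deg = 0.3926991 rad
dV = 2*V*sin(di/2) = 2*3259.6525*sin(0.1963495)
dV = 1271.8533 m/s = 1.2719 km/s

1.2719 km/s


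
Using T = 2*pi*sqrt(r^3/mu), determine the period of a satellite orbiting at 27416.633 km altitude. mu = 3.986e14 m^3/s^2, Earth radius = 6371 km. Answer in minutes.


r = 33787.6330 km = 3.3787633e+07 m
T = 2*pi*sqrt(r^3/mu) = 2*pi*sqrt(3.8572102e+22 / 3.986e14)
T = 61808.4530 s = 1030.1409 min

1030.1409 minutes


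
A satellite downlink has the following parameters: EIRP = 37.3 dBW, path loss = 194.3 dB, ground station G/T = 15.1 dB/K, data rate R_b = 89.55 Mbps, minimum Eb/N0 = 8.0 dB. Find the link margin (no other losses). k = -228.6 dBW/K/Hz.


C/N0 = EIRP - FSPL + G/T - k = 37.3 - 194.3 + 15.1 - (-228.6)
C/N0 = 86.7000 dB-Hz
R_b = 89.55 Mbps = 8.955e+07 bps -> 10*log10(R_b) = 79.5207 dB-Hz
Eb/N0 = C/N0 - 10*log10(R_b) = 86.7000 - 79.5207 = 7.1793 dB
Margin = Eb/N0 - Eb/N0_req = 7.1793 - 8.0 = -0.8206559 dB (negative margin: link does not close)

-0.8207 dB


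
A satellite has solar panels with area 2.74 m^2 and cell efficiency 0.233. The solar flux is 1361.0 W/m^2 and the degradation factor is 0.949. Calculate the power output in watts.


P = area * eta * S * degradation
P = 2.74 * 0.233 * 1361.0 * 0.949
P = 824.5762 W

824.5762 W


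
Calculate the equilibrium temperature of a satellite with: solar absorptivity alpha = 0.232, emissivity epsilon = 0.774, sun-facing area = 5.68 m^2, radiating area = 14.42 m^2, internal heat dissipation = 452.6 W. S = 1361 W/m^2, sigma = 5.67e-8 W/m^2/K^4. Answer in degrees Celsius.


Numerator = alpha*S*A_sun + Q_int = 0.232*1361*5.68 + 452.6 = 2246.0714 W
Denominator = eps*sigma*A_rad = 0.774*5.67e-8*14.42 = 6.3283324e-07 W/K^4
T^4 = 3.549231e+09 K^4
T = 244.0808 K = -29.0692 C

-29.0692 degrees Celsius


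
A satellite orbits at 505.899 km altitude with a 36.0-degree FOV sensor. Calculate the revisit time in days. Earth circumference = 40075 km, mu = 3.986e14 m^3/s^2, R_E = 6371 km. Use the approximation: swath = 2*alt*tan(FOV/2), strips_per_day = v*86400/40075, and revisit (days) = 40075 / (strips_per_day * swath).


swath = 2*505.899*tan(0.3141593) = 328.7531 km
v = sqrt(mu/r) = 7613.2891 m/s = 7.6133 km/s
strips/day = v*86400/40075 = 7.6133*86400/40075 = 16.4139
coverage/day = strips * swath = 16.4139 * 328.7531 = 5396.1298 km
revisit = 40075 / 5396.1298 = 7.4266 days

7.4266 days


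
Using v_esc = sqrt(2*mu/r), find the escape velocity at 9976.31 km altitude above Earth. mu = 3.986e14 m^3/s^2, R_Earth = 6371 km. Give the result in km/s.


r = 6371.0 + 9976.31 = 16347.3100 km = 1.634731e+07 m
v_esc = sqrt(2*mu/r) = sqrt(2*3.986e14 / 1.634731e+07)
v_esc = 6983.2967 m/s = 6.9833 km/s

6.9833 km/s


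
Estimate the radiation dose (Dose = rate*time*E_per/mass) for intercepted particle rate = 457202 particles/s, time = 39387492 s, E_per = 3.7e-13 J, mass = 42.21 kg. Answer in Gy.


Total energy deposited = rate * time * E_per
  = 457202 * 39387492 * 3.7e-13 = 6.6630 J
Dose = E_total / mass = 6.6630 / 42.21
Dose = 0.157853 Gy

0.1579 Gy


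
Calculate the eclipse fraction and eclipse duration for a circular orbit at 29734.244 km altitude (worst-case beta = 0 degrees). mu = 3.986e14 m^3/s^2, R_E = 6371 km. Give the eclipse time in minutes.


r = 36105.2440 km
T = 1137.9296 min
Eclipse fraction = arcsin(R_E/r)/pi = arcsin(6371.0000/36105.2440)/pi
= arcsin(0.1764564)/pi = 0.05646345
Eclipse duration = 0.05646345 * 1137.9296 = 64.2514 min

64.2514 minutes


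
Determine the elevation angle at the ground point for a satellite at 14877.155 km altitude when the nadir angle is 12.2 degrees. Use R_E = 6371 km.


r = R_E + alt = 21248.1550 km
Law of sines in the satellite / Earth-center / ground-point triangle:
  sin(nadir)/R_E = sin(90 + el)/r  =>  cos(el) = (r/R_E)*sin(nadir)
cos(el) = (21248.1550 / 6371.0000) * sin(12.2 deg) = 0.7047971
el = arccos(0.7047971) = 45.1868 deg
(Earth-central angle = 90 - nadir - el = 32.6132 deg)

45.1868 degrees


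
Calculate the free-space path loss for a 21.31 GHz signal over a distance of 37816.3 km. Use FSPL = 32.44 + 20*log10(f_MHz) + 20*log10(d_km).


f = 21.31 GHz = 21310.0000 MHz
d = 37816.3 km
FSPL = 32.44 + 20*log10(21310.0000) + 20*log10(37816.3)
FSPL = 32.44 + 86.5717 + 91.5536
FSPL = 210.5652 dB

210.5652 dB


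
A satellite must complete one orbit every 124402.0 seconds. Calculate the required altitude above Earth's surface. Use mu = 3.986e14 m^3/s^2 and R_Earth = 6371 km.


T = 124402.0 s
r = (mu*T^2/(4*pi^2))^(1/3) = (3.986e14 * 124402.0^2 / (4*pi^2))^(1/3)
r = 5.3861374e+07 m = 53861.3739 km
alt = r - R_E = 53861.3739 - 6371 = 47490.3739 km

47490.3739 km


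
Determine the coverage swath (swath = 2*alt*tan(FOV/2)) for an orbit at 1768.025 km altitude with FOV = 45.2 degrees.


FOV = 45.2 deg = 0.7888888 rad
swath = 2 * alt * tan(FOV/2) = 2 * 1768.025 * tan(0.3944444)
swath = 2 * 1768.025 * 0.4162598
swath = 1471.9156 km

1471.9156 km


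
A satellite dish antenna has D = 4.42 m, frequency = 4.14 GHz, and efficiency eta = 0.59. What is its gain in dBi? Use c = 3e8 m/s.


lambda = c/f = 3e8 / 4.14e+09 = 0.07246377 m
G = eta*(pi*D/lambda)^2 = 0.59*(pi*4.42/0.07246377)^2
G = 21664.7892 (linear)
G = 10*log10(21664.7892) = 43.3575 dBi

43.3575 dBi


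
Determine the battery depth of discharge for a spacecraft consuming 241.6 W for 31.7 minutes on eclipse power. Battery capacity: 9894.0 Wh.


E_used = P * t / 60 = 241.6 * 31.7 / 60 = 127.6453 Wh
DOD = E_used / E_total * 100 = 127.6453 / 9894.0 * 100
DOD = 1.2901 %

1.2901 %


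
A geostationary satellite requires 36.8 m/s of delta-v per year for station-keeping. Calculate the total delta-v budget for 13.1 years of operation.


dV = rate * years = 36.8 * 13.1
dV = 482.0800 m/s

482.0800 m/s


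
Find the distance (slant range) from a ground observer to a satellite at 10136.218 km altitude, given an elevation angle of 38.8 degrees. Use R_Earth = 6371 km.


h = 10136.218 km, el = 38.8 deg
d = -R_E*sin(el) + sqrt((R_E*sin(el))^2 + 2*R_E*h + h^2)
d = -6371.0000*sin(0.6771877) + sqrt((6371.0000*0.6266038)^2 + 2*6371.0000*10136.218 + 10136.218^2)
d = 11750.6963 km

11750.6963 km


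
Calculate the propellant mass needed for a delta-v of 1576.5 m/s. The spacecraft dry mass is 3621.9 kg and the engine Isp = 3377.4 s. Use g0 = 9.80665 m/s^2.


ve = Isp * g0 = 3377.4 * 9.80665 = 33120.979710 m/s
mass ratio = exp(dv/ve) = exp(1576.5/33120.979710) = 1.04874921
m_prop = m_dry * (mr - 1) = 3621.9 * (1.04874921 - 1)
m_prop = 176.5648 kg

176.5648 kg


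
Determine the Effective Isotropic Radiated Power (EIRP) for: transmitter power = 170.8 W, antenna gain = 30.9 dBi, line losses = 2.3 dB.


Pt = 170.8 W = 22.3249 dBW
EIRP = Pt_dBW + Gt - losses = 22.3249 + 30.9 - 2.3 = 50.9249 dBW

50.9249 dBW


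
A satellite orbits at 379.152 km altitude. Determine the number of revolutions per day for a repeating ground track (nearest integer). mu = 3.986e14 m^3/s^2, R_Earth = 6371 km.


r = 6.750152e+06 m
T = 2*pi*sqrt(r^3/mu) = 5519.2689 s = 91.9878 min
revs/day = 1440 / 91.9878 = 15.6542
Rounded: 16 revolutions per day

16 revolutions per day


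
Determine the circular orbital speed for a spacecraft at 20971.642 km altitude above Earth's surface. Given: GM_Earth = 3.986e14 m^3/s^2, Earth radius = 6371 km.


r = R_E + alt = 6371.0 + 20971.642 = 27342.6420 km = 2.7342642e+07 m
v = sqrt(mu/r) = sqrt(3.986e14 / 2.7342642e+07) = 3818.1098 m/s = 3.8181 km/s

3.8181 km/s


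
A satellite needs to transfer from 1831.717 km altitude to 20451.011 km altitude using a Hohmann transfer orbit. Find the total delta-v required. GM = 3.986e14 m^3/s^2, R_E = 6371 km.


r1 = 8202.7170 km = 8.202717e+06 m
r2 = 26822.0110 km = 2.6822011e+07 m
dv1 = sqrt(mu/r1)*(sqrt(2*r2/(r1+r2)) - 1) = 1656.1499 m/s
dv2 = sqrt(mu/r2)*(1 - sqrt(2*r1/(r1+r2))) = 1216.6555 m/s
total dv = |dv1| + |dv2| = 1656.1499 + 1216.6555 = 2872.8054 m/s = 2.8728 km/s

2.8728 km/s


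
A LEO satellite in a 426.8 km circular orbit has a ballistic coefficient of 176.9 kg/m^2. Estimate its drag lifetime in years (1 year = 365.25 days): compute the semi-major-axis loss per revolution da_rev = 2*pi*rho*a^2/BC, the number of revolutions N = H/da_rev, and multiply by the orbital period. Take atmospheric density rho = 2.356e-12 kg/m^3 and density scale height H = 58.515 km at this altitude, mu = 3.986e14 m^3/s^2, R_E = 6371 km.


a = R_E + alt = 6797.8000 km = 6.7978e+06 m
da_rev = 2*pi*rho*a^2/BC = 2*pi*2.356e-12*(6.7978e+06)^2/176.9 = 3.866910 m per revolution
N = H/da_rev = 58515.0000 m / 3.866910 m = 15132.2366 revolutions
P = 2*pi*sqrt(a^3/mu) = 5577.8110 s
lifetime = N*P = 15132.2366 * 5577.8110 = 8.4404756e+07 s = 976.9069 days
years = 976.9069 / 365.25 = 2.6746 years

2.6746 years


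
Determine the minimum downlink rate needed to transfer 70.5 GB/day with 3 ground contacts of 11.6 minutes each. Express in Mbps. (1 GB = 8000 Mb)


total contact time = 3 * 11.6 * 60 = 2088.0000 s
data = 70.5 GB = 564000.0000 Mb
rate = 564000.0000 / 2088.0000 = 270.1149 Mbps

270.1149 Mbps


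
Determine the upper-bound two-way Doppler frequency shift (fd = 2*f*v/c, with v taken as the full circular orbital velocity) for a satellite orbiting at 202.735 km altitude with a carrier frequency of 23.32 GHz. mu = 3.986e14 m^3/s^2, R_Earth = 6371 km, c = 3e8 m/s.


r = 6.573735e+06 m
v = sqrt(mu/r) = 7786.8633 m/s (worst-case radial velocity)
f = 23.32 GHz = 2.332e+10 Hz
fd = 2*f*v/c = 2*2.332e+10*7786.8633/3.0e+08
fd = 1.2105977e+06 Hz

1.2106e+06 Hz


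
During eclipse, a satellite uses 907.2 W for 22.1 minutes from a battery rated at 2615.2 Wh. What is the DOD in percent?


E_used = P * t / 60 = 907.2 * 22.1 / 60 = 334.1520 Wh
DOD = E_used / E_total * 100 = 334.1520 / 2615.2 * 100
DOD = 12.7773 %

12.7773 %


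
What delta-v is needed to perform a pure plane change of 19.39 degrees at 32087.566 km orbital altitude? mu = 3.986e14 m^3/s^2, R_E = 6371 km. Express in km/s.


r = 38458.5660 km = 3.8458566e+07 m
V = sqrt(mu/r) = 3219.3790 m/s
di = 19.39 deg = 0.3384193 rad
dV = 2*V*sin(di/2) = 2*3219.3790*sin(0.1692097)
dV = 1084.3085 m/s = 1.0843 km/s

1.0843 km/s


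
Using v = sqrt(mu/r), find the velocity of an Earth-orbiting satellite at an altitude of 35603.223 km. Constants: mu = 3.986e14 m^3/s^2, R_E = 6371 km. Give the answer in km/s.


r = R_E + alt = 6371.0 + 35603.223 = 41974.2230 km = 4.1974223e+07 m
v = sqrt(mu/r) = sqrt(3.986e14 / 4.1974223e+07) = 3081.6074 m/s = 3.0816 km/s

3.0816 km/s


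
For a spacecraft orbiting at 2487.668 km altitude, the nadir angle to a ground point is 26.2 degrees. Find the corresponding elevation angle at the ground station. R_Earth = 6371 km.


r = R_E + alt = 8858.6680 km
Law of sines in the satellite / Earth-center / ground-point triangle:
  sin(nadir)/R_E = sin(90 + el)/r  =>  cos(el) = (r/R_E)*sin(nadir)
cos(el) = (8858.6680 / 6371.0000) * sin(26.2 deg) = 0.6138995
el = arccos(0.6138995) = 52.1280 deg
(Earth-central angle = 90 - nadir - el = 11.6720 deg)

52.1280 degrees


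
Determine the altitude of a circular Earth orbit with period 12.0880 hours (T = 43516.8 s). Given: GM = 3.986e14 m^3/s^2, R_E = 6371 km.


T = 43516.8 s
r = (mu*T^2/(4*pi^2))^(1/3) = (3.986e14 * 43516.8^2 / (4*pi^2))^(1/3)
r = 2.6740149e+07 m = 26740.1489 km
alt = r - R_E = 26740.1489 - 6371 = 20369.1489 km

20369.1489 km


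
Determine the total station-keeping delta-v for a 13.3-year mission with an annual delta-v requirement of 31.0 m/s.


dV = rate * years = 31.0 * 13.3
dV = 412.3000 m/s

412.3000 m/s


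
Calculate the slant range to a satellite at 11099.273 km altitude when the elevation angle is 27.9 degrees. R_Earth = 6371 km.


h = 11099.273 km, el = 27.9 deg
d = -R_E*sin(el) + sqrt((R_E*sin(el))^2 + 2*R_E*h + h^2)
d = -6371.0000*sin(0.4869469) + sqrt((6371.0000*0.4679298)^2 + 2*6371.0000*11099.273 + 11099.273^2)
d = 13556.9036 km

13556.9036 km


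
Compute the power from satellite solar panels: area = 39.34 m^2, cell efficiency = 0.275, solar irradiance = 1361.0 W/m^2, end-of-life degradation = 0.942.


P = area * eta * S * degradation
P = 39.34 * 0.275 * 1361.0 * 0.942
P = 13869.9877 W

13869.9877 W


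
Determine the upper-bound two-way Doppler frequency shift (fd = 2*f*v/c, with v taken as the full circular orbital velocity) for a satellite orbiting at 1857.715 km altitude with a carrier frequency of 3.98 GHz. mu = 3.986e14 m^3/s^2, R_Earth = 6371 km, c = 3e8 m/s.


r = 8.228715e+06 m
v = sqrt(mu/r) = 6959.8942 m/s (worst-case radial velocity)
f = 3.98 GHz = 3.98e+09 Hz
fd = 2*f*v/c = 2*3.98e+09*6959.8942/3.0e+08
fd = 184669.1923 Hz

184669.1923 Hz


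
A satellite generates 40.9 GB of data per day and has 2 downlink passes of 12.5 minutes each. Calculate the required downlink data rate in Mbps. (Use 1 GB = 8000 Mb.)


total contact time = 2 * 12.5 * 60 = 1500.0000 s
data = 40.9 GB = 327200.0000 Mb
rate = 327200.0000 / 1500.0000 = 218.1333 Mbps

218.1333 Mbps


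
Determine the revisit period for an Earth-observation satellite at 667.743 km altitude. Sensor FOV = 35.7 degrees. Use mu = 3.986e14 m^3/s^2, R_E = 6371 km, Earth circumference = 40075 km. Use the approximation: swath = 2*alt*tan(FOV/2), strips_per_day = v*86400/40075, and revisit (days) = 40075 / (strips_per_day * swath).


swath = 2*667.743*tan(0.3115413) = 430.0636 km
v = sqrt(mu/r) = 7525.2528 m/s = 7.5253 km/s
strips/day = v*86400/40075 = 7.5253*86400/40075 = 16.2241
coverage/day = strips * swath = 16.2241 * 430.0636 = 6977.4055 km
revisit = 40075 / 6977.4055 = 5.7435 days

5.7435 days


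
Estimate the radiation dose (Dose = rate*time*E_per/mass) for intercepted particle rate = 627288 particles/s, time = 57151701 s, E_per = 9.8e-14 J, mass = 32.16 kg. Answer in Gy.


Total energy deposited = rate * time * E_per
  = 627288 * 57151701 * 9.8e-14 = 3.5134 J
Dose = E_total / mass = 3.5134 / 32.16
Dose = 0.1092462 Gy

0.1092 Gy


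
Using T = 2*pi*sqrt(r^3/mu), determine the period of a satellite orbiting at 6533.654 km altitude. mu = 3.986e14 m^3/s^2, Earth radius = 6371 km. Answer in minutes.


r = 12904.6540 km = 1.2904654e+07 m
T = 2*pi*sqrt(r^3/mu) = 2*pi*sqrt(2.1490133e+21 / 3.986e14)
T = 14589.1762 s = 243.1529 min

243.1529 minutes
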